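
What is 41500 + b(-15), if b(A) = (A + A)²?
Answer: 42400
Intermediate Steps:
b(A) = 4*A² (b(A) = (2*A)² = 4*A²)
41500 + b(-15) = 41500 + 4*(-15)² = 41500 + 4*225 = 41500 + 900 = 42400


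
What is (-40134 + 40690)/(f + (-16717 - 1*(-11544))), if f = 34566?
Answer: 556/29393 ≈ 0.018916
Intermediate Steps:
(-40134 + 40690)/(f + (-16717 - 1*(-11544))) = (-40134 + 40690)/(34566 + (-16717 - 1*(-11544))) = 556/(34566 + (-16717 + 11544)) = 556/(34566 - 5173) = 556/29393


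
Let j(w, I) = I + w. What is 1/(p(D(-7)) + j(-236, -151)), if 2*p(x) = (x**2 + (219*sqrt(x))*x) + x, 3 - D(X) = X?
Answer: 166/5940013 + 1095*sqrt(10)/11880026 ≈ 0.00031942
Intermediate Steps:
D(X) = 3 - X
p(x) = x/2 + x**2/2 + 219*x**(3/2)/2 (p(x) = ((x**2 + (219*sqrt(x))*x) + x)/2 = ((x**2 + 219*x**(3/2)) + x)/2 = (x + x**2 + 219*x**(3/2))/2 = x/2 + x**2/2 + 219*x**(3/2)/2)
1/(p(D(-7)) + j(-236, -151)) = 1/(((3 - 1*(-7))/2 + (3 - 1*(-7))**2/2 + 219*(3 - 1*(-7))**(3/2)/2) + (-151 - 236)) = 1/(((3 + 7)/2 + (3 + 7)**2/2 + 219*(3 + 7)**(3/2)/2) - 387) = 1/(((1/2)*10 + (1/2)*10**2 + 219*10**(3/2)/2) - 387) = 1/((5 + (1/2)*100 + 219*(10*sqrt(10))/2) - 387) = 1/((5 + 50 + 1095*sqrt(10)) - 387) = 1/((55 + 1095*sqrt(10)) - 387) = 1/(-332 + 1095*sqrt(10))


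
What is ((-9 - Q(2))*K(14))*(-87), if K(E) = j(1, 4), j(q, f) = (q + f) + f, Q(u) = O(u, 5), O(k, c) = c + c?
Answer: 14877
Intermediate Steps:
O(k, c) = 2*c
Q(u) = 10 (Q(u) = 2*5 = 10)
j(q, f) = q + 2*f (j(q, f) = (f + q) + f = q + 2*f)
K(E) = 9 (K(E) = 1 + 2*4 = 1 + 8 = 9)
((-9 - Q(2))*K(14))*(-87) = ((-9 - 1*10)*9)*(-87) = ((-9 - 10)*9)*(-87) = -19*9*(-87) = -171*(-87) = 14877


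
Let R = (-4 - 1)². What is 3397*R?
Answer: 84925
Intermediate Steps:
R = 25 (R = (-5)² = 25)
3397*R = 3397*25 = 84925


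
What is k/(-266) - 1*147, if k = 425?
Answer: -39527/266 ≈ -148.60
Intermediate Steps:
k/(-266) - 1*147 = 425/(-266) - 1*147 = 425*(-1/266) - 147 = -425/266 - 147 = -39527/266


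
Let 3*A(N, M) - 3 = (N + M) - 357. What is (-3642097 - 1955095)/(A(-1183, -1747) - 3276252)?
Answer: 2098947/1229005 ≈ 1.7078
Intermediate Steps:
A(N, M) = -118 + M/3 + N/3 (A(N, M) = 1 + ((N + M) - 357)/3 = 1 + ((M + N) - 357)/3 = 1 + (-357 + M + N)/3 = 1 + (-119 + M/3 + N/3) = -118 + M/3 + N/3)
(-3642097 - 1955095)/(A(-1183, -1747) - 3276252) = (-3642097 - 1955095)/((-118 + (⅓)*(-1747) + (⅓)*(-1183)) - 3276252) = -5597192/((-118 - 1747/3 - 1183/3) - 3276252) = -5597192/(-3284/3 - 3276252) = -5597192/(-9832040/3) = -5597192*(-3/9832040) = 2098947/1229005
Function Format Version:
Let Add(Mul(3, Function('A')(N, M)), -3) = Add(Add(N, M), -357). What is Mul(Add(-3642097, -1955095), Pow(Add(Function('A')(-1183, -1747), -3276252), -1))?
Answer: Rational(2098947, 1229005) ≈ 1.7078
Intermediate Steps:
Function('A')(N, M) = Add(-118, Mul(Rational(1, 3), M), Mul(Rational(1, 3), N)) (Function('A')(N, M) = Add(1, Mul(Rational(1, 3), Add(Add(N, M), -357))) = Add(1, Mul(Rational(1, 3), Add(Add(M, N), -357))) = Add(1, Mul(Rational(1, 3), Add(-357, M, N))) = Add(1, Add(-119, Mul(Rational(1, 3), M), Mul(Rational(1, 3), N))) = Add(-118, Mul(Rational(1, 3), M), Mul(Rational(1, 3), N)))
Mul(Add(-3642097, -1955095), Pow(Add(Function('A')(-1183, -1747), -3276252), -1)) = Mul(Add(-3642097, -1955095), Pow(Add(Add(-118, Mul(Rational(1, 3), -1747), Mul(Rational(1, 3), -1183)), -3276252), -1)) = Mul(-5597192, Pow(Add(Add(-118, Rational(-1747, 3), Rational(-1183, 3)), -3276252), -1)) = Mul(-5597192, Pow(Add(Rational(-3284, 3), -3276252), -1)) = Mul(-5597192, Pow(Rational(-9832040, 3), -1)) = Mul(-5597192, Rational(-3, 9832040)) = Rational(2098947, 1229005)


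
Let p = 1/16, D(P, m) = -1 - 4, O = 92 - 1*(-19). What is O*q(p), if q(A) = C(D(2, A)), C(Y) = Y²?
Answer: 2775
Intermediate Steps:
O = 111 (O = 92 + 19 = 111)
D(P, m) = -5
p = 1/16 ≈ 0.062500
q(A) = 25 (q(A) = (-5)² = 25)
O*q(p) = 111*25 = 2775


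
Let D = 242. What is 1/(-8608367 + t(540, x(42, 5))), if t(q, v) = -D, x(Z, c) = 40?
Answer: -1/8608609 ≈ -1.1616e-7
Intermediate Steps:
t(q, v) = -242 (t(q, v) = -1*242 = -242)
1/(-8608367 + t(540, x(42, 5))) = 1/(-8608367 - 242) = 1/(-8608609) = -1/8608609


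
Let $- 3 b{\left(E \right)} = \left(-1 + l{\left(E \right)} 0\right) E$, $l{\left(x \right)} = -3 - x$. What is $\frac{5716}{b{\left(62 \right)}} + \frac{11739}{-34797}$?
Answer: $\frac{14189789}{51367} \approx 276.24$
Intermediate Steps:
$b{\left(E \right)} = \frac{E}{3}$ ($b{\left(E \right)} = - \frac{\left(-1 + \left(-3 - E\right) 0\right) E}{3} = - \frac{\left(-1 + 0\right) E}{3} = - \frac{\left(-1\right) E}{3} = \frac{E}{3}$)
$\frac{5716}{b{\left(62 \right)}} + \frac{11739}{-34797} = \frac{5716}{\frac{1}{3} \cdot 62} + \frac{11739}{-34797} = \frac{5716}{\frac{62}{3}} + 11739 \left(- \frac{1}{34797}\right) = 5716 \cdot \frac{3}{62} - \frac{559}{1657} = \frac{8574}{31} - \frac{559}{1657} = \frac{14189789}{51367}$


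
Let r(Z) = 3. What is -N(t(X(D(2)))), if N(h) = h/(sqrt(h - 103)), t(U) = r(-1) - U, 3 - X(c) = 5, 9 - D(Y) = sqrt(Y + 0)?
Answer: 5*I*sqrt(2)/14 ≈ 0.50508*I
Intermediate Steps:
D(Y) = 9 - sqrt(Y) (D(Y) = 9 - sqrt(Y + 0) = 9 - sqrt(Y))
X(c) = -2 (X(c) = 3 - 1*5 = 3 - 5 = -2)
t(U) = 3 - U
N(h) = h/sqrt(-103 + h) (N(h) = h/(sqrt(-103 + h)) = h/sqrt(-103 + h))
-N(t(X(D(2)))) = -(3 - 1*(-2))/sqrt(-103 + (3 - 1*(-2))) = -(3 + 2)/sqrt(-103 + (3 + 2)) = -5/sqrt(-103 + 5) = -5/sqrt(-98) = -5*(-I*sqrt(2)/14) = -(-5)*I*sqrt(2)/14 = 5*I*sqrt(2)/14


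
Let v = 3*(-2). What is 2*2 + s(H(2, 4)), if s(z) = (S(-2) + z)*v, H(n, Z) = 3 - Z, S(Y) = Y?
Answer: 22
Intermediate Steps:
v = -6
s(z) = 12 - 6*z (s(z) = (-2 + z)*(-6) = 12 - 6*z)
2*2 + s(H(2, 4)) = 2*2 + (12 - 6*(3 - 1*4)) = 4 + (12 - 6*(3 - 4)) = 4 + (12 - 6*(-1)) = 4 + (12 + 6) = 4 + 18 = 22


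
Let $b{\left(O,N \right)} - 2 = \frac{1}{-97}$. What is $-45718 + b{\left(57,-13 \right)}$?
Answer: $- \frac{4434453}{97} \approx -45716.0$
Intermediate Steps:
$b{\left(O,N \right)} = \frac{193}{97}$ ($b{\left(O,N \right)} = 2 + \frac{1}{-97} = 2 - \frac{1}{97} = \frac{193}{97}$)
$-45718 + b{\left(57,-13 \right)} = -45718 + \frac{193}{97} = - \frac{4434453}{97}$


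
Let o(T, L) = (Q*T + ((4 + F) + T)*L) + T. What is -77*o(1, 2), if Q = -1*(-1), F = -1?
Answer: -770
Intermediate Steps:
Q = 1
o(T, L) = 2*T + L*(3 + T) (o(T, L) = (1*T + ((4 - 1) + T)*L) + T = (T + (3 + T)*L) + T = (T + L*(3 + T)) + T = 2*T + L*(3 + T))
-77*o(1, 2) = -77*(2*1 + 3*2 + 2*1) = -77*(2 + 6 + 2) = -77*10 = -770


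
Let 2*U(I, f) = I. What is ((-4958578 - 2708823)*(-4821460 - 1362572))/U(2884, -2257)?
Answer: 3386818081488/103 ≈ 3.2882e+10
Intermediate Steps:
U(I, f) = I/2
((-4958578 - 2708823)*(-4821460 - 1362572))/U(2884, -2257) = ((-4958578 - 2708823)*(-4821460 - 1362572))/(((½)*2884)) = -7667401*(-6184032)/1442 = 47415453140832*(1/1442) = 3386818081488/103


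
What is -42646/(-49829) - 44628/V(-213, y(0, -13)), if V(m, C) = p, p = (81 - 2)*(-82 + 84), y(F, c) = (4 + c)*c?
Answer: -1108515272/3936491 ≈ -281.60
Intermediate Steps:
y(F, c) = c*(4 + c)
p = 158 (p = 79*2 = 158)
V(m, C) = 158
-42646/(-49829) - 44628/V(-213, y(0, -13)) = -42646/(-49829) - 44628/158 = -42646*(-1/49829) - 44628*1/158 = 42646/49829 - 22314/79 = -1108515272/3936491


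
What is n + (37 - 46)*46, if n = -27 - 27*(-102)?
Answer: 2313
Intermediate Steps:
n = 2727 (n = -27 + 2754 = 2727)
n + (37 - 46)*46 = 2727 + (37 - 46)*46 = 2727 - 9*46 = 2727 - 414 = 2313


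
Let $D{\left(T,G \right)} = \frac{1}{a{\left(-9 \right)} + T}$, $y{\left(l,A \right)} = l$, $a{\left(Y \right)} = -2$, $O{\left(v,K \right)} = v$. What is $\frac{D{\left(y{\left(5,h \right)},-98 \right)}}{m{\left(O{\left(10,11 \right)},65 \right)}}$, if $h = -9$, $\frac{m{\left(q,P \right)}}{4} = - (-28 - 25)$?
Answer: $\frac{1}{636} \approx 0.0015723$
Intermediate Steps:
$m{\left(q,P \right)} = 212$ ($m{\left(q,P \right)} = 4 \left(- (-28 - 25)\right) = 4 \left(\left(-1\right) \left(-53\right)\right) = 4 \cdot 53 = 212$)
$D{\left(T,G \right)} = \frac{1}{-2 + T}$
$\frac{D{\left(y{\left(5,h \right)},-98 \right)}}{m{\left(O{\left(10,11 \right)},65 \right)}} = \frac{1}{\left(-2 + 5\right) 212} = \frac{1}{3} \cdot \frac{1}{212} = \frac{1}{636}$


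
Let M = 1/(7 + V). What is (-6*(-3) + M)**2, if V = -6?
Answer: 361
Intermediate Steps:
M = 1 (M = 1/(7 - 6) = 1/1 = 1)
(-6*(-3) + M)**2 = (-6*(-3) + 1)**2 = (18 + 1)**2 = 19**2 = 361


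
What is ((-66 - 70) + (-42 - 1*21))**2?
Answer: 39601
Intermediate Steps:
((-66 - 70) + (-42 - 1*21))**2 = (-136 + (-42 - 21))**2 = (-136 - 63)**2 = (-199)**2 = 39601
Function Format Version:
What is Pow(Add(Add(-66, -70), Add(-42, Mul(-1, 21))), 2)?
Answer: 39601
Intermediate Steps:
Pow(Add(Add(-66, -70), Add(-42, Mul(-1, 21))), 2) = Pow(Add(-136, Add(-42, -21)), 2) = Pow(Add(-136, -63), 2) = Pow(-199, 2) = 39601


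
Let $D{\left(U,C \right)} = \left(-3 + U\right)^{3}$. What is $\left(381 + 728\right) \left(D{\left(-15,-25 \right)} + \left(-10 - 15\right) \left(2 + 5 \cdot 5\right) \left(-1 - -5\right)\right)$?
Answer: $-9461988$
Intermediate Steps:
$\left(381 + 728\right) \left(D{\left(-15,-25 \right)} + \left(-10 - 15\right) \left(2 + 5 \cdot 5\right) \left(-1 - -5\right)\right) = \left(381 + 728\right) \left(\left(-3 - 15\right)^{3} + \left(-10 - 15\right) \left(2 + 5 \cdot 5\right) \left(-1 - -5\right)\right) = 1109 \left(\left(-18\right)^{3} - 25 \left(2 + 25\right) \left(-1 + 5\right)\right) = 1109 \left(-5832 - 25 \cdot 27 \cdot 4\right) = 1109 \left(-5832 - 2700\right) = 1109 \left(-8532\right) = -9461988$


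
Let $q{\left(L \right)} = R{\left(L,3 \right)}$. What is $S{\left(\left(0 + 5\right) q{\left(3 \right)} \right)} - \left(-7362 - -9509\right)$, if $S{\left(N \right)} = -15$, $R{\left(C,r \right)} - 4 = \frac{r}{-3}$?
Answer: $-2162$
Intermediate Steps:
$R{\left(C,r \right)} = 4 - \frac{r}{3}$ ($R{\left(C,r \right)} = 4 + \frac{r}{-3} = 4 + r \left(- \frac{1}{3}\right) = 4 - \frac{r}{3}$)
$q{\left(L \right)} = 3$ ($q{\left(L \right)} = 4 - 1 = 3$)
$S{\left(\left(0 + 5\right) q{\left(3 \right)} \right)} - \left(-7362 - -9509\right) = -15 - \left(-7362 - -9509\right) = -15 - \left(-7362 + 9509\right) = -15 - 2147 = -2162$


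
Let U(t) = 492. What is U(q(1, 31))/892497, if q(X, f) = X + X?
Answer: 164/297499 ≈ 0.00055126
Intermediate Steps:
q(X, f) = 2*X
U(q(1, 31))/892497 = 492/892497 = 492*(1/892497) = 164/297499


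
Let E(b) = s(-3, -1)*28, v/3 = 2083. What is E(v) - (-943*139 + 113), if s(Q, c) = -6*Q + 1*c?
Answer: 131440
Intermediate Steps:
s(Q, c) = c - 6*Q (s(Q, c) = -6*Q + c = c - 6*Q)
v = 6249 (v = 3*2083 = 6249)
E(b) = 476 (E(b) = (-1 - 6*(-3))*28 = (-1 + 18)*28 = 17*28 = 476)
E(v) - (-943*139 + 113) = 476 - (-943*139 + 113) = 476 - (-131077 + 113) = 476 - 1*(-130964) = 476 + 130964 = 131440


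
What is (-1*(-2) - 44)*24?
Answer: -1008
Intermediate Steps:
(-1*(-2) - 44)*24 = (2 - 44)*24 = -42*24 = -1008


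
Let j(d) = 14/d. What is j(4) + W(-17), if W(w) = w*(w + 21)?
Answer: -129/2 ≈ -64.500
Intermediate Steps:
W(w) = w*(21 + w)
j(4) + W(-17) = 14/4 - 17*(21 - 17) = 14*(1/4) - 17*4 = 7/2 - 68 = -129/2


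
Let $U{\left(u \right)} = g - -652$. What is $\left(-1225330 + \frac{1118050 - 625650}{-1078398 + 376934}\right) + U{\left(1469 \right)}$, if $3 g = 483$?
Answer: $- \frac{107369385661}{87683} \approx -1.2245 \cdot 10^{6}$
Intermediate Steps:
$g = 161$ ($g = \frac{1}{3} \cdot 483 = 161$)
$U{\left(u \right)} = 813$ ($U{\left(u \right)} = 161 - -652 = 161 + 652 = 813$)
$\left(-1225330 + \frac{1118050 - 625650}{-1078398 + 376934}\right) + U{\left(1469 \right)} = \left(-1225330 + \frac{1118050 - 625650}{-1078398 + 376934}\right) + 813 = \left(-1225330 + \frac{492400}{-701464}\right) + 813 = \left(-1225330 + 492400 \left(- \frac{1}{701464}\right)\right) + 813 = \left(-1225330 - \frac{61550}{87683}\right) + 813 = - \frac{107440671940}{87683} + 813 = - \frac{107369385661}{87683}$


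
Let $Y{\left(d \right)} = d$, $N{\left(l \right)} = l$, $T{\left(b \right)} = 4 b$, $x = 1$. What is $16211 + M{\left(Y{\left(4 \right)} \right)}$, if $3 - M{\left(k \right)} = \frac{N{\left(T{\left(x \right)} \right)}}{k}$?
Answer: $16213$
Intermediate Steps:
$M{\left(k \right)} = 3 - \frac{4}{k}$ ($M{\left(k \right)} = 3 - \frac{4 \cdot 1}{k} = 3 - \frac{4}{k}$)
$16211 + M{\left(Y{\left(4 \right)} \right)} = 16211 + \left(3 - \frac{4}{4}\right) = 16211 + \left(3 - 1\right) = 16211 + 2 = 16213$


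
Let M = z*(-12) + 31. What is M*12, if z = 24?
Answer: -3084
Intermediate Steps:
M = -257 (M = 24*(-12) + 31 = -288 + 31 = -257)
M*12 = -257*12 = -3084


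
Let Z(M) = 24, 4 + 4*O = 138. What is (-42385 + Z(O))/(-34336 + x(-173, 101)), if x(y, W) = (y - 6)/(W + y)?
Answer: 3049992/2472013 ≈ 1.2338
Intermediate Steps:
O = 67/2 (O = -1 + (¼)*138 = -1 + 69/2 = 67/2 ≈ 33.500)
x(y, W) = (-6 + y)/(W + y)
(-42385 + Z(O))/(-34336 + x(-173, 101)) = (-42385 + 24)/(-34336 + (-6 - 173)/(101 - 173)) = -42361/(-34336 - 179/(-72)) = -42361/(-34336 - 1/72*(-179)) = -42361/(-34336 + 179/72) = -42361/(-2472013/72) = -42361*(-72/2472013) = 3049992/2472013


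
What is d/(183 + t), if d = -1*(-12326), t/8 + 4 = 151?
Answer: 12326/1359 ≈ 9.0699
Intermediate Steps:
t = 1176 (t = -32 + 8*151 = -32 + 1208 = 1176)
d = 12326
d/(183 + t) = 12326/(183 + 1176) = 12326/1359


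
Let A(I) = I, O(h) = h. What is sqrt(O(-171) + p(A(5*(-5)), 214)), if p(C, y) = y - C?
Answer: 2*sqrt(17) ≈ 8.2462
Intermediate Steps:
sqrt(O(-171) + p(A(5*(-5)), 214)) = sqrt(-171 + (214 - 5*(-5))) = sqrt(-171 + (214 - 1*(-25))) = sqrt(-171 + (214 + 25)) = sqrt(-171 + 239) = sqrt(68) = 2*sqrt(17)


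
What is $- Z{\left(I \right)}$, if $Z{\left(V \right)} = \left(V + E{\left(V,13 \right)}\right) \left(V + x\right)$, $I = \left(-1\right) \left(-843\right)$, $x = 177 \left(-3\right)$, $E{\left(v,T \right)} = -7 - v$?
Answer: $2184$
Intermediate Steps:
$x = -531$
$I = 843$
$Z{\left(V \right)} = 3717 - 7 V$ ($Z{\left(V \right)} = \left(V - \left(7 + V\right)\right) \left(V - 531\right) = - 7 \left(-531 + V\right) = 3717 - 7 V$)
$- Z{\left(I \right)} = - (3717 - 5901) = \left(-1\right) \left(-2184\right) = 2184$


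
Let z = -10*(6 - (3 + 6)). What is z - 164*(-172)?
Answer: 28238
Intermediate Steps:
z = 30 (z = -10*(6 - 1*9) = -10*(6 - 9) = -10*(-3) = 30)
z - 164*(-172) = 30 - 164*(-172) = 30 + 28208 = 28238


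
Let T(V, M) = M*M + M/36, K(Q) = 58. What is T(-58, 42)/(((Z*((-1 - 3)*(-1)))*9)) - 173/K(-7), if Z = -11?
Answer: -512663/68904 ≈ -7.4402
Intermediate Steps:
T(V, M) = M**2 + M/36 (T(V, M) = M**2 + M*(1/36) = M**2 + M/36)
T(-58, 42)/(((Z*((-1 - 3)*(-1)))*9)) - 173/K(-7) = (42*(1/36 + 42))/((-11*(-1 - 3)*(-1)*9)) - 173/58 = (42*(1513/36))/((-(-44)*(-1)*9)) - 173*1/58 = 10591/(6*((-11*4*9))) - 173/58 = 10591/(6*((-44*9))) - 173/58 = (10591/6)/(-396) - 173/58 = (10591/6)*(-1/396) - 173/58 = -10591/2376 - 173/58 = -512663/68904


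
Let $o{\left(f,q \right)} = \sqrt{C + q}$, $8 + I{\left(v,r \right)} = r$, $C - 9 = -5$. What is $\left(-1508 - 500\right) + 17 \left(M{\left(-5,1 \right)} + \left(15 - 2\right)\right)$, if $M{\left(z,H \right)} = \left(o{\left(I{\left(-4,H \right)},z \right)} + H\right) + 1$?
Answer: $-1753 + 17 i \approx -1753.0 + 17.0 i$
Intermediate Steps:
$C = 4$ ($C = 9 - 5 = 4$)
$I{\left(v,r \right)} = -8 + r$
$o{\left(f,q \right)} = \sqrt{4 + q}$
$M{\left(z,H \right)} = 1 + H + \sqrt{4 + z}$ ($M{\left(z,H \right)} = \left(\sqrt{4 + z} + H\right) + 1 = \left(H + \sqrt{4 + z}\right) + 1 = 1 + H + \sqrt{4 + z}$)
$\left(-1508 - 500\right) + 17 \left(M{\left(-5,1 \right)} + \left(15 - 2\right)\right) = \left(-1508 - 500\right) + 17 \left(\left(1 + 1 + \sqrt{4 - 5}\right) + \left(15 - 2\right)\right) = -2008 + 17 \left(\left(1 + 1 + \sqrt{-1}\right) + \left(15 - 2\right)\right) = -2008 + 17 \left(\left(1 + 1 + i\right) + 13\right) = -2008 + 17 \left(\left(2 + i\right) + 13\right) = -2008 + 17 \left(15 + i\right) = -2008 + \left(255 + 17 i\right) = -1753 + 17 i$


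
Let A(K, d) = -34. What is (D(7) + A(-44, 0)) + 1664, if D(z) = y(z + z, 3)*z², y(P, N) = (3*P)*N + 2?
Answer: 7902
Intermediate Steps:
y(P, N) = 2 + 3*N*P (y(P, N) = 3*N*P + 2 = 2 + 3*N*P)
D(z) = z²*(2 + 18*z) (D(z) = (2 + 3*3*(z + z))*z² = (2 + 3*3*(2*z))*z² = (2 + 18*z)*z² = z²*(2 + 18*z))
(D(7) + A(-44, 0)) + 1664 = (7²*(2 + 18*7) - 34) + 1664 = (49*(2 + 126) - 34) + 1664 = (49*128 - 34) + 1664 = (6272 - 34) + 1664 = 6238 + 1664 = 7902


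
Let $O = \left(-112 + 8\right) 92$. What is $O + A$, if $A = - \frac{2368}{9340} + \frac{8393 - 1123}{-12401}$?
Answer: $- \frac{277078530122}{28956335} \approx -9568.8$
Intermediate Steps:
$A = - \frac{24316842}{28956335}$ ($A = \left(-2368\right) \frac{1}{9340} + 7270 \left(- \frac{1}{12401}\right) = - \frac{592}{2335} - \frac{7270}{12401} = - \frac{24316842}{28956335} \approx -0.83978$)
$O = -9568$ ($O = \left(-104\right) 92 = -9568$)
$O + A = -9568 - \frac{24316842}{28956335} = - \frac{277078530122}{28956335}$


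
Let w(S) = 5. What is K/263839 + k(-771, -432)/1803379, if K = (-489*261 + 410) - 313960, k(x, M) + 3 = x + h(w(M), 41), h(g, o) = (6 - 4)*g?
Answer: -795814516837/475801711981 ≈ -1.6726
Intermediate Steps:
h(g, o) = 2*g
k(x, M) = 7 + x (k(x, M) = -3 + (x + 2*5) = -3 + (x + 10) = -3 + (10 + x) = 7 + x)
K = -441179 (K = (-127629 + 410) - 313960 = -127219 - 313960 = -441179)
K/263839 + k(-771, -432)/1803379 = -441179/263839 + (7 - 771)/1803379 = -441179*1/263839 - 764*1/1803379 = -441179/263839 - 764/1803379 = -795814516837/475801711981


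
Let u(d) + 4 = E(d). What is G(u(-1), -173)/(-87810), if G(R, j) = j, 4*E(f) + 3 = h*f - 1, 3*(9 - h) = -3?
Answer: 173/87810 ≈ 0.0019702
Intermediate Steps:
h = 10 (h = 9 - ⅓*(-3) = 9 + 1 = 10)
E(f) = -1 + 5*f/2 (E(f) = -¾ + (10*f - 1)/4 = -¾ + (-1 + 10*f)/4 = -¾ + (-¼ + 5*f/2) = -1 + 5*f/2)
u(d) = -5 + 5*d/2 (u(d) = -4 + (-1 + 5*d/2) = -5 + 5*d/2)
G(u(-1), -173)/(-87810) = -173/(-87810) = -173*(-1/87810) = 173/87810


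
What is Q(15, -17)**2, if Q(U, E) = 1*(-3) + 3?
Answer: 0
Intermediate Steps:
Q(U, E) = 0 (Q(U, E) = -3 + 3 = 0)
Q(15, -17)**2 = 0**2 = 0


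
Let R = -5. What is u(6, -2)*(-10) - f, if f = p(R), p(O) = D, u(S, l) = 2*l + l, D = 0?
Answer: 60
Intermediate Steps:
u(S, l) = 3*l
p(O) = 0
f = 0
u(6, -2)*(-10) - f = (3*(-2))*(-10) - 1*0 = -6*(-10) + 0 = 60 + 0 = 60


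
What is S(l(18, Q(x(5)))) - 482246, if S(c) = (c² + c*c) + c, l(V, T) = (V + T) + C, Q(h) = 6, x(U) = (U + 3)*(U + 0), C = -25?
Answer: -482245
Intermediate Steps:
x(U) = U*(3 + U) (x(U) = (3 + U)*U = U*(3 + U))
l(V, T) = -25 + T + V (l(V, T) = (V + T) - 25 = (T + V) - 25 = -25 + T + V)
S(c) = c + 2*c² (S(c) = (c² + c²) + c = 2*c² + c = c + 2*c²)
S(l(18, Q(x(5)))) - 482246 = (-25 + 6 + 18)*(1 + 2*(-25 + 6 + 18)) - 482246 = -(1 + 2*(-1)) - 482246 = -(1 - 2) - 482246 = -1*(-1) - 482246 = 1 - 482246 = -482245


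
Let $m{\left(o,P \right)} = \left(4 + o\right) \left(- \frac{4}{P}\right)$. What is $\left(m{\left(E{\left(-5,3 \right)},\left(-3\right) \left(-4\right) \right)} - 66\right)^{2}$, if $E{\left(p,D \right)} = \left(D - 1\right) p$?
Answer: $4096$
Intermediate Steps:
$E{\left(p,D \right)} = p \left(-1 + D\right)$ ($E{\left(p,D \right)} = \left(-1 + D\right) p = p \left(-1 + D\right)$)
$m{\left(o,P \right)} = - \frac{4 \left(4 + o\right)}{P}$
$\left(m{\left(E{\left(-5,3 \right)},\left(-3\right) \left(-4\right) \right)} - 66\right)^{2} = \left(\frac{4 \left(-4 - - 5 \left(-1 + 3\right)\right)}{\left(-3\right) \left(-4\right)} - 66\right)^{2} = \left(\frac{4 \left(-4 - \left(-5\right) 2\right)}{12} - 66\right)^{2} = \left(4 \cdot \frac{1}{12} \left(-4 - -10\right) - 66\right)^{2} = \left(4 \cdot \frac{1}{12} \left(-4 + 10\right) - 66\right)^{2} = \left(4 \cdot \frac{1}{12} \cdot 6 - 66\right)^{2} = \left(2 - 66\right)^{2} = \left(-64\right)^{2} = 4096$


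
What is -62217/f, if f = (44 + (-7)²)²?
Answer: -223/31 ≈ -7.1936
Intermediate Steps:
f = 8649 (f = (44 + 49)² = 93² = 8649)
-62217/f = -62217/8649 = -62217*1/8649 = -223/31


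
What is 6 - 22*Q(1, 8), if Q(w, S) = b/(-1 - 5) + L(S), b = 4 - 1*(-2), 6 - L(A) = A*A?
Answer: 1304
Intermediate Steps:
L(A) = 6 - A² (L(A) = 6 - A*A = 6 - A²)
b = 6 (b = 4 + 2 = 6)
Q(w, S) = 5 - S² (Q(w, S) = 6/(-1 - 5) + (6 - S²) = 6/(-6) + (6 - S²) = 6*(-⅙) + (6 - S²) = -1 + (6 - S²) = 5 - S²)
6 - 22*Q(1, 8) = 6 - 22*(5 - 1*8²) = 6 - 22*(5 - 1*64) = 6 - 22*(5 - 64) = 6 - 22*(-59) = 6 + 1298 = 1304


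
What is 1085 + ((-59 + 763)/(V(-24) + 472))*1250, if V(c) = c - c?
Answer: 174015/59 ≈ 2949.4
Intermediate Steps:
V(c) = 0
1085 + ((-59 + 763)/(V(-24) + 472))*1250 = 1085 + ((-59 + 763)/(0 + 472))*1250 = 1085 + (704/472)*1250 = 1085 + (704*(1/472))*1250 = 1085 + (88/59)*1250 = 1085 + 110000/59 = 174015/59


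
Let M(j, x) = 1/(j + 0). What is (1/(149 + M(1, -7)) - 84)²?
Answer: 158734801/22500 ≈ 7054.9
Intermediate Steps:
M(j, x) = 1/j
(1/(149 + M(1, -7)) - 84)² = (1/(149 + 1/1) - 84)² = (1/(149 + 1) - 84)² = (1/150 - 84)² = (-12599/150)² = 158734801/22500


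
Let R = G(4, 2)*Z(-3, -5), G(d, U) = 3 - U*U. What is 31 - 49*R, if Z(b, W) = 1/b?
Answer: 44/3 ≈ 14.667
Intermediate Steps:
G(d, U) = 3 - U²
R = ⅓ (R = (3 - 1*2²)/(-3) = (3 - 1*4)*(-⅓) = (3 - 4)*(-⅓) = -1*(-⅓) = ⅓ ≈ 0.33333)
31 - 49*R = 31 - 49*⅓ = 31 - 49/3 = 44/3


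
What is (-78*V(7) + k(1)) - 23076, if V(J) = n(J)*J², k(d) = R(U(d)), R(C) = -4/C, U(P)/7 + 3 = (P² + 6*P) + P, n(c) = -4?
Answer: -272584/35 ≈ -7788.1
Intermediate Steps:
U(P) = -21 + 7*P² + 49*P (U(P) = -21 + 7*((P² + 6*P) + P) = -21 + 7*(P² + 7*P) = -21 + (7*P² + 49*P) = -21 + 7*P² + 49*P)
k(d) = -4/(-21 + 7*d² + 49*d)
V(J) = -4*J²
(-78*V(7) + k(1)) - 23076 = (-(-312)*7² - 4/(-21 + 7*1² + 49*1)) - 23076 = (-(-312)*49 - 4/(-21 + 7*1 + 49)) - 23076 = (-78*(-196) - 4/(-21 + 7 + 49)) - 23076 = (15288 - 4/35) - 23076 = 535076/35 - 23076 = -272584/35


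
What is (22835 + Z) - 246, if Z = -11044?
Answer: 11545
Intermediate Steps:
(22835 + Z) - 246 = (22835 - 11044) - 246 = 11791 - 246 = 11545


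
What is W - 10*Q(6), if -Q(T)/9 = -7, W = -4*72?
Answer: -918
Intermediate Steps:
W = -288
Q(T) = 63 (Q(T) = -9*(-7) = 63)
W - 10*Q(6) = -288 - 10*63 = -288 - 630 = -918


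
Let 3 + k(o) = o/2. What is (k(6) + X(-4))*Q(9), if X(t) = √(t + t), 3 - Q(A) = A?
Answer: -12*I*√2 ≈ -16.971*I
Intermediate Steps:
Q(A) = 3 - A
X(t) = √2*√t (X(t) = √(2*t) = √2*√t)
k(o) = -3 + o/2
(k(6) + X(-4))*Q(9) = ((-3 + (½)*6) + √2*√(-4))*(3 - 1*9) = ((-3 + 3) + √2*(2*I))*(3 - 9) = (0 + 2*I*√2)*(-6) = (2*I*√2)*(-6) = -12*I*√2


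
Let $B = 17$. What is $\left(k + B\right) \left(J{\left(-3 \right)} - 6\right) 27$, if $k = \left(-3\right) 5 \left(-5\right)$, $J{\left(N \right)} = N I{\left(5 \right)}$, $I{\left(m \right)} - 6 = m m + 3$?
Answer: $-268272$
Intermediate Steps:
$I{\left(m \right)} = 9 + m^{2}$ ($I{\left(m \right)} = 6 + \left(m m + 3\right) = 6 + \left(m^{2} + 3\right) = 6 + \left(3 + m^{2}\right) = 9 + m^{2}$)
$J{\left(N \right)} = 34 N$ ($J{\left(N \right)} = N \left(9 + 5^{2}\right) = N \left(9 + 25\right) = N 34 = 34 N$)
$k = 75$ ($k = \left(-15\right) \left(-5\right) = 75$)
$\left(k + B\right) \left(J{\left(-3 \right)} - 6\right) 27 = \left(75 + 17\right) \left(34 \left(-3\right) - 6\right) 27 = 92 \left(-102 - 6\right) 27 = 92 \left(-108\right) 27 = \left(-9936\right) 27 = -268272$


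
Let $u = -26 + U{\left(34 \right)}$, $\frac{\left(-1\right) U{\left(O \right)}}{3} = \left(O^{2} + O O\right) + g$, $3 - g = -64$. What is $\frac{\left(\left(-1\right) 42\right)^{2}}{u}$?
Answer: $- \frac{1764}{7163} \approx -0.24627$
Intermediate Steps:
$g = 67$ ($g = 3 - -64 = 3 + 64 = 67$)
$U{\left(O \right)} = -201 - 6 O^{2}$ ($U{\left(O \right)} = - 3 \left(\left(O^{2} + O O\right) + 67\right) = - 3 \left(\left(O^{2} + O^{2}\right) + 67\right) = - 3 \left(2 O^{2} + 67\right) = - 3 \left(67 + 2 O^{2}\right) = -201 - 6 O^{2}$)
$u = -7163$ ($u = -26 - \left(201 + 6 \cdot 34^{2}\right) = -26 - 7137 = -7163$)
$\frac{\left(\left(-1\right) 42\right)^{2}}{u} = \frac{\left(\left(-1\right) 42\right)^{2}}{-7163} = \left(-42\right)^{2} \left(- \frac{1}{7163}\right) = 1764 \left(- \frac{1}{7163}\right) = - \frac{1764}{7163}$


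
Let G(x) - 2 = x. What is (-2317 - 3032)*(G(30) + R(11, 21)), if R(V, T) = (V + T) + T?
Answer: -454665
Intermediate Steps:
R(V, T) = V + 2*T (R(V, T) = (T + V) + T = V + 2*T)
G(x) = 2 + x
(-2317 - 3032)*(G(30) + R(11, 21)) = (-2317 - 3032)*((2 + 30) + (11 + 2*21)) = -5349*(32 + (11 + 42)) = -5349*(32 + 53) = -5349*85 = -454665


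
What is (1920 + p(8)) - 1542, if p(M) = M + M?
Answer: 394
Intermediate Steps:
p(M) = 2*M
(1920 + p(8)) - 1542 = (1920 + 2*8) - 1542 = (1920 + 16) - 1542 = 1936 - 1542 = 394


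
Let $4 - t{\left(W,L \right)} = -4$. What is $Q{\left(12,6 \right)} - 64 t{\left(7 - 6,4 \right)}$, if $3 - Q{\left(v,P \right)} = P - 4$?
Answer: $-511$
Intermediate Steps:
$t{\left(W,L \right)} = 8$ ($t{\left(W,L \right)} = 4 - -4 = 4 + 4 = 8$)
$Q{\left(v,P \right)} = 7 - P$ ($Q{\left(v,P \right)} = 3 - \left(P - 4\right) = 3 - \left(-4 + P\right) = 7 - P$)
$Q{\left(12,6 \right)} - 64 t{\left(7 - 6,4 \right)} = \left(7 - 6\right) - 512 = 1 - 512 = -511$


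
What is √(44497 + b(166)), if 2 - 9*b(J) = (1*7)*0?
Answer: 5*√16019/3 ≈ 210.94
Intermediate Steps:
b(J) = 2/9 (b(J) = 2/9 - 1*7*0/9 = 2/9 - 7*0/9 = 2/9 - ⅑*0 = 2/9 + 0 = 2/9)
√(44497 + b(166)) = √(44497 + 2/9) = √(400475/9) = 5*√16019/3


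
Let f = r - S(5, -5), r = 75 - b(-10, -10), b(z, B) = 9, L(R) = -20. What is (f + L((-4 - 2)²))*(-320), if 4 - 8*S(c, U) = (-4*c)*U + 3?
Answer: -18680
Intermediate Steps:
r = 66 (r = 75 - 1*9 = 75 - 9 = 66)
S(c, U) = ⅛ + U*c/2 (S(c, U) = ½ - ((-4*c)*U + 3)/8 = ½ - (-4*U*c + 3)/8 = ½ - (3 - 4*U*c)/8 = ½ + (-3/8 + U*c/2) = ⅛ + U*c/2)
f = 627/8 (f = 66 - (⅛ + (½)*(-5)*5) = 66 - (⅛ - 25/2) = 66 - 1*(-99/8) = 66 + 99/8 = 627/8 ≈ 78.375)
(f + L((-4 - 2)²))*(-320) = (627/8 - 20)*(-320) = (467/8)*(-320) = -18680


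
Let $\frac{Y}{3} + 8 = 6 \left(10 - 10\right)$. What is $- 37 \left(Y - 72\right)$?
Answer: $3552$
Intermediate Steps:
$Y = -24$ ($Y = -24 + 3 \cdot 6 \left(10 - 10\right) = -24 + 3 \cdot 6 \cdot 0 = -24 + 3 \cdot 0 = -24 + 0 = -24$)
$- 37 \left(Y - 72\right) = - 37 \left(-24 - 72\right) = \left(-37\right) \left(-96\right) = 3552$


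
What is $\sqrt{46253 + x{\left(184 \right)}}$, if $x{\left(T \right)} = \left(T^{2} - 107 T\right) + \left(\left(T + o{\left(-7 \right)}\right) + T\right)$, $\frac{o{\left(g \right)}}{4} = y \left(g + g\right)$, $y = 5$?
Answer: $\sqrt{60509} \approx 245.99$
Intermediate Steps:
$o{\left(g \right)} = 40 g$ ($o{\left(g \right)} = 4 \cdot 5 \left(g + g\right) = 4 \cdot 5 \cdot 2 g = 4 \cdot 10 g = 40 g$)
$x{\left(T \right)} = -280 + T^{2} - 105 T$ ($x{\left(T \right)} = \left(T^{2} - 107 T\right) + \left(\left(T + 40 \left(-7\right)\right) + T\right) = \left(T^{2} - 107 T\right) + \left(\left(T - 280\right) + T\right) = \left(T^{2} - 107 T\right) + \left(\left(-280 + T\right) + T\right) = \left(T^{2} - 107 T\right) + \left(-280 + 2 T\right) = -280 + T^{2} - 105 T$)
$\sqrt{46253 + x{\left(184 \right)}} = \sqrt{46253 - \left(19600 - 33856\right)} = \sqrt{46253 - -14256} = \sqrt{46253 + 14256} = \sqrt{60509}$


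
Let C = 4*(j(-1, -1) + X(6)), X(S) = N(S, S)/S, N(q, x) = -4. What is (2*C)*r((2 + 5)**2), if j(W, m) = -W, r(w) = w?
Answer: 392/3 ≈ 130.67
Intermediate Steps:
X(S) = -4/S
C = 4/3 (C = 4*(-1*(-1) - 4/6) = 4*(1 - 4*1/6) = 4*(1 - 2/3) = 4*(1/3) = 4/3 ≈ 1.3333)
(2*C)*r((2 + 5)**2) = (2*(4/3))*(2 + 5)**2 = (8/3)*7**2 = (8/3)*49 = 392/3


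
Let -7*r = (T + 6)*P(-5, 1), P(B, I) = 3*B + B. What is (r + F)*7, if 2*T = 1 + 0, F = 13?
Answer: 221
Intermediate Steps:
P(B, I) = 4*B
T = ½ (T = (1 + 0)/2 = (½)*1 = ½ ≈ 0.50000)
r = 130/7 (r = -(½ + 6)*4*(-5)/7 = -13*(-20)/14 = -⅐*(-130) = 130/7 ≈ 18.571)
(r + F)*7 = (130/7 + 13)*7 = (221/7)*7 = 221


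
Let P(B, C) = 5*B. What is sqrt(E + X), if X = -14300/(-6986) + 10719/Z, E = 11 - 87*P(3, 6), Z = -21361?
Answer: I*sqrt(7195412765802538767)/74613973 ≈ 35.951*I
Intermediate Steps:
E = -1294 (E = 11 - 435*3 = 11 - 87*15 = 11 - 1305 = -1294)
X = 115289683/74613973 (X = -14300/(-6986) + 10719/(-21361) = -14300*(-1/6986) + 10719*(-1/21361) = 7150/3493 - 10719/21361 = 115289683/74613973 ≈ 1.5451)
sqrt(E + X) = sqrt(-1294 + 115289683/74613973) = sqrt(-96435191379/74613973) = I*sqrt(7195412765802538767)/74613973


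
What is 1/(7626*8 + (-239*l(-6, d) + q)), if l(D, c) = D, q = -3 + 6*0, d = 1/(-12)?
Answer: 1/62439 ≈ 1.6016e-5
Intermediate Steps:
d = -1/12 ≈ -0.083333
q = -3 (q = -3 + 0 = -3)
1/(7626*8 + (-239*l(-6, d) + q)) = 1/(7626*8 + (-239*(-6) - 3)) = 1/(61008 + (1434 - 3)) = 1/(61008 + 1431) = 1/62439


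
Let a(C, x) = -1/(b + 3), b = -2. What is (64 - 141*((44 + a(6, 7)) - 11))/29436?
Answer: -1112/7359 ≈ -0.15111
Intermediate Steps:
a(C, x) = -1 (a(C, x) = -1/(-2 + 3) = -1/1 = 1*(-1) = -1)
(64 - 141*((44 + a(6, 7)) - 11))/29436 = (64 - 141*((44 - 1) - 11))/29436 = (64 - 141*(43 - 11))*(1/29436) = (64 - 141*32)*(1/29436) = (64 - 4512)*(1/29436) = -4448*1/29436 = -1112/7359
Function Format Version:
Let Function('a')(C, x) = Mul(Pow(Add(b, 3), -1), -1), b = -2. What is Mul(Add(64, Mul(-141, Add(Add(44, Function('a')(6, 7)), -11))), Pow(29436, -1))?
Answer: Rational(-1112, 7359) ≈ -0.15111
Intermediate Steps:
Function('a')(C, x) = -1 (Function('a')(C, x) = Mul(Pow(Add(-2, 3), -1), -1) = Mul(Pow(1, -1), -1) = Mul(1, -1) = -1)
Mul(Add(64, Mul(-141, Add(Add(44, Function('a')(6, 7)), -11))), Pow(29436, -1)) = Mul(Add(64, Mul(-141, Add(Add(44, -1), -11))), Pow(29436, -1)) = Mul(Add(64, Mul(-141, Add(43, -11))), Rational(1, 29436)) = Mul(Add(64, Mul(-141, 32)), Rational(1, 29436)) = Mul(Add(64, -4512), Rational(1, 29436)) = Mul(-4448, Rational(1, 29436)) = Rational(-1112, 7359)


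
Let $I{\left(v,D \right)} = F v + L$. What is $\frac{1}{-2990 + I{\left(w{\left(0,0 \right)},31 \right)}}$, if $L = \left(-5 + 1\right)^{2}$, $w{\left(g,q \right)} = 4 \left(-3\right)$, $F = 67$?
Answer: $- \frac{1}{3778} \approx -0.00026469$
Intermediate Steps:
$w{\left(g,q \right)} = -12$
$L = 16$ ($L = \left(-4\right)^{2} = 16$)
$I{\left(v,D \right)} = 16 + 67 v$ ($I{\left(v,D \right)} = 67 v + 16 = 16 + 67 v$)
$\frac{1}{-2990 + I{\left(w{\left(0,0 \right)},31 \right)}} = \frac{1}{-2990 + \left(16 + 67 \left(-12\right)\right)} = \frac{1}{-2990 + \left(16 - 804\right)} = \frac{1}{-2990 - 788} = \frac{1}{-3778} = - \frac{1}{3778}$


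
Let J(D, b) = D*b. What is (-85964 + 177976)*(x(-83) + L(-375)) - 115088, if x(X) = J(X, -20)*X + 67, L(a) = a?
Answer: -12705868144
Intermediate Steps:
x(X) = 67 - 20*X² (x(X) = (X*(-20))*X + 67 = (-20*X)*X + 67 = -20*X² + 67 = 67 - 20*X²)
(-85964 + 177976)*(x(-83) + L(-375)) - 115088 = (-85964 + 177976)*((67 - 20*(-83)²) - 375) - 115088 = 92012*((67 - 20*6889) - 375) - 115088 = 92012*((67 - 137780) - 375) - 115088 = 92012*(-137713 - 375) - 115088 = 92012*(-138088) - 115088 = -12705753056 - 115088 = -12705868144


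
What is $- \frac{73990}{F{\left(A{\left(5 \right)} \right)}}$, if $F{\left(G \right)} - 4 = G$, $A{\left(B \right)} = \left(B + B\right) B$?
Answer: $- \frac{36995}{27} \approx -1370.2$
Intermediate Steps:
$A{\left(B \right)} = 2 B^{2}$ ($A{\left(B \right)} = 2 B B = 2 B^{2}$)
$F{\left(G \right)} = 4 + G$
$- \frac{73990}{F{\left(A{\left(5 \right)} \right)}} = - \frac{73990}{4 + 2 \cdot 5^{2}} = - \frac{73990}{4 + 2 \cdot 25} = - \frac{73990}{4 + 50} = - \frac{73990}{54} = \left(-73990\right) \frac{1}{54} = - \frac{36995}{27}$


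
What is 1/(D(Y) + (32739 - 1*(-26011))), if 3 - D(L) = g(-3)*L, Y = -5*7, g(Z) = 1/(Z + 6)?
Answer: 3/176294 ≈ 1.7017e-5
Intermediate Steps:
g(Z) = 1/(6 + Z)
Y = -35
D(L) = 3 - L/3 (D(L) = 3 - L/(6 - 3) = 3 - L/3)
1/(D(Y) + (32739 - 1*(-26011))) = 1/((3 - ⅓*(-35)) + (32739 - 1*(-26011))) = 1/((3 + 35/3) + (32739 + 26011)) = 1/(44/3 + 58750) = 1/(176294/3) = 3/176294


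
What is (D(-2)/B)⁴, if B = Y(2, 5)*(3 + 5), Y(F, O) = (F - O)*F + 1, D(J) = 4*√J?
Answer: 1/2500 ≈ 0.00040000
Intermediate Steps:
Y(F, O) = 1 + F*(F - O) (Y(F, O) = F*(F - O) + 1 = 1 + F*(F - O))
B = -40 (B = (1 + 2² - 1*2*5)*(3 + 5) = (1 + 4 - 10)*8 = -5*8 = -40)
(D(-2)/B)⁴ = ((4*√(-2))/(-40))⁴ = ((4*(I*√2))*(-1/40))⁴ = ((4*I*√2)*(-1/40))⁴ = (-I*√2/10)⁴ = 1/2500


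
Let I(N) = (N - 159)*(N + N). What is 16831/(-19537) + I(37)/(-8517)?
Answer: 33030409/166396629 ≈ 0.19850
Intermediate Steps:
I(N) = 2*N*(-159 + N) (I(N) = (-159 + N)*(2*N) = 2*N*(-159 + N))
16831/(-19537) + I(37)/(-8517) = 16831/(-19537) + (2*37*(-159 + 37))/(-8517) = 16831*(-1/19537) + (2*37*(-122))*(-1/8517) = -16831/19537 - 9028*(-1/8517) = -16831/19537 + 9028/8517 = 33030409/166396629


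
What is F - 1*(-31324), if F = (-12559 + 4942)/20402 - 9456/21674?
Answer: 6925446945491/221096474 ≈ 31323.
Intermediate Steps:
F = -179006085/221096474 (F = -7617*1/20402 - 9456*1/21674 = -7617/20402 - 4728/10837 = -179006085/221096474 ≈ -0.80963)
F - 1*(-31324) = -179006085/221096474 - 1*(-31324) = -179006085/221096474 + 31324 = 6925446945491/221096474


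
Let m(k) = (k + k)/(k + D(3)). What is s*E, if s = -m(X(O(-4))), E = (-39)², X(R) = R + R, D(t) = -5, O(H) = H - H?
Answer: 0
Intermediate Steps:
O(H) = 0
X(R) = 2*R
m(k) = 2*k/(-5 + k) (m(k) = (k + k)/(k - 5) = (2*k)/(-5 + k) = 2*k/(-5 + k))
E = 1521
s = 0 (s = -2*2*0/(-5 + 2*0) = -2*0/(-5 + 0) = -2*0/(-5) = -2*0*(-1)/5 = -1*0 = 0)
s*E = 0*1521 = 0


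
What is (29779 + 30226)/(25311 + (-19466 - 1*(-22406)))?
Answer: 60005/28251 ≈ 2.1240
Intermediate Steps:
(29779 + 30226)/(25311 + (-19466 - 1*(-22406))) = 60005/(25311 + (-19466 + 22406)) = 60005/(25311 + 2940) = 60005/28251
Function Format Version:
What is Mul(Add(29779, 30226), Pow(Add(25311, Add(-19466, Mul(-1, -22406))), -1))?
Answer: Rational(60005, 28251) ≈ 2.1240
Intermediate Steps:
Mul(Add(29779, 30226), Pow(Add(25311, Add(-19466, Mul(-1, -22406))), -1)) = Mul(60005, Pow(Add(25311, Add(-19466, 22406)), -1)) = Mul(60005, Pow(Add(25311, 2940), -1)) = Mul(60005, Pow(28251, -1)) = Mul(60005, Rational(1, 28251)) = Rational(60005, 28251)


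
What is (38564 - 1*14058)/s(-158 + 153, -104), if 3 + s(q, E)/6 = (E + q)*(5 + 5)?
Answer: -12253/3279 ≈ -3.7368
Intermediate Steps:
s(q, E) = -18 + 60*E + 60*q (s(q, E) = -18 + 6*((E + q)*(5 + 5)) = -18 + 6*((E + q)*10) = -18 + 6*(10*E + 10*q) = -18 + (60*E + 60*q) = -18 + 60*E + 60*q)
(38564 - 1*14058)/s(-158 + 153, -104) = (38564 - 1*14058)/(-18 + 60*(-104) + 60*(-158 + 153)) = (38564 - 14058)/(-18 - 6240 + 60*(-5)) = 24506/(-18 - 6240 - 300) = 24506/(-6558) = 24506*(-1/6558) = -12253/3279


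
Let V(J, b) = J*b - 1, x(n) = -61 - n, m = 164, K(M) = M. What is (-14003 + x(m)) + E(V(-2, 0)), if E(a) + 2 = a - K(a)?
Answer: -14230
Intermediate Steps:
V(J, b) = -1 + J*b
E(a) = -2 (E(a) = -2 + (a - a) = -2 + 0 = -2)
(-14003 + x(m)) + E(V(-2, 0)) = (-14003 + (-61 - 1*164)) - 2 = (-14003 + (-61 - 164)) - 2 = (-14003 - 225) - 2 = -14228 - 2 = -14230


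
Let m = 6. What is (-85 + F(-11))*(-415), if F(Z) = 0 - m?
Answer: 37765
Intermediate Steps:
F(Z) = -6 (F(Z) = 0 - 1*6 = 0 - 6 = -6)
(-85 + F(-11))*(-415) = (-85 - 6)*(-415) = -91*(-415) = 37765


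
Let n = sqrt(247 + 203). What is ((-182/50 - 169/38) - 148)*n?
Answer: -444849*sqrt(2)/190 ≈ -3311.1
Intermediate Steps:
n = 15*sqrt(2) (n = sqrt(450) = 15*sqrt(2) ≈ 21.213)
((-182/50 - 169/38) - 148)*n = ((-182/50 - 169/38) - 148)*(15*sqrt(2)) = ((-182*1/50 - 169*1/38) - 148)*(15*sqrt(2)) = ((-91/25 - 169/38) - 148)*(15*sqrt(2)) = (-7683/950 - 148)*(15*sqrt(2)) = -444849*sqrt(2)/190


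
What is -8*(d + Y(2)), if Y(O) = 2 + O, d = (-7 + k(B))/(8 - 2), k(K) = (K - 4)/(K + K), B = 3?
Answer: -202/9 ≈ -22.444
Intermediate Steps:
k(K) = (-4 + K)/(2*K) (k(K) = (-4 + K)/((2*K)) = (-4 + K)*(1/(2*K)) = (-4 + K)/(2*K))
d = -43/36 (d = (-7 + (1/2)*(-4 + 3)/3)/(8 - 2) = (-7 + (1/2)*(1/3)*(-1))/6 = (-7 - 1/6)*(1/6) = -43/6*1/6 = -43/36 ≈ -1.1944)
-8*(d + Y(2)) = -8*(-43/36 + (2 + 2)) = -8*(-43/36 + 4) = -8*101/36 = -202/9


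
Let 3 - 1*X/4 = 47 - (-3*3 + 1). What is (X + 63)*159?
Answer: -23055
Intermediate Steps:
X = -208 (X = 12 - 4*(47 - (-3*3 + 1)) = 12 - 4*(47 - (-9 + 1)) = 12 - 4*(47 - 1*(-8)) = 12 - 4*(47 + 8) = 12 - 4*55 = 12 - 220 = -208)
(X + 63)*159 = (-208 + 63)*159 = -145*159 = -23055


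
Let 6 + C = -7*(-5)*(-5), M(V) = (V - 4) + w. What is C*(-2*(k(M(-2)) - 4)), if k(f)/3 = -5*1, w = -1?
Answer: -6878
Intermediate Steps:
M(V) = -5 + V (M(V) = (V - 4) - 1 = (-4 + V) - 1 = -5 + V)
k(f) = -15 (k(f) = 3*(-5*1) = 3*(-5) = -15)
C = -181 (C = -6 - 7*(-5)*(-5) = -6 + 35*(-5) = -6 - 175 = -181)
C*(-2*(k(M(-2)) - 4)) = -(-362)*(-15 - 4) = -(-362)*(-19) = -181*38 = -6878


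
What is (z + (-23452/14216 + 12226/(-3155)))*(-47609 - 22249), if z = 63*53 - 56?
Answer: -1283637370304889/5606435 ≈ -2.2896e+8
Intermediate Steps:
z = 3283 (z = 3339 - 56 = 3283)
(z + (-23452/14216 + 12226/(-3155)))*(-47609 - 22249) = (3283 + (-23452/14216 + 12226/(-3155)))*(-47609 - 22249) = (3283 + (-23452*1/14216 + 12226*(-1/3155)))*(-69858) = (3283 + (-5863/3554 - 12226/3155))*(-69858) = (3283 - 61948969/11212870)*(-69858) = (36749903241/11212870)*(-69858) = -1283637370304889/5606435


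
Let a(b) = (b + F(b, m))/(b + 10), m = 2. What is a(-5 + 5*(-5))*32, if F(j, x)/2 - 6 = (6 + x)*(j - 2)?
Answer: 848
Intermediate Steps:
F(j, x) = 12 + 2*(-2 + j)*(6 + x) (F(j, x) = 12 + 2*((6 + x)*(j - 2)) = 12 + 2*((6 + x)*(-2 + j)) = 12 + 2*((-2 + j)*(6 + x)) = 12 + 2*(-2 + j)*(6 + x))
a(b) = (-20 + 17*b)/(10 + b) (a(b) = (b + (-12 - 4*2 + 12*b + 2*b*2))/(b + 10) = (b + (-12 - 8 + 12*b + 4*b))/(10 + b) = (b + (-20 + 16*b))/(10 + b) = (-20 + 17*b)/(10 + b))
a(-5 + 5*(-5))*32 = ((-20 + 17*(-5 + 5*(-5)))/(10 + (-5 + 5*(-5))))*32 = ((-20 + 17*(-5 - 25))/(10 + (-5 - 25)))*32 = ((-20 + 17*(-30))/(10 - 30))*32 = ((-20 - 510)/(-20))*32 = -1/20*(-530)*32 = (53/2)*32 = 848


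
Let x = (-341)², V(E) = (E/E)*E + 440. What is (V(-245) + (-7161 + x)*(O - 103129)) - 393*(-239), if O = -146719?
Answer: -27263319638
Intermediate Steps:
V(E) = 440 + E (V(E) = 1*E + 440 = E + 440 = 440 + E)
x = 116281
(V(-245) + (-7161 + x)*(O - 103129)) - 393*(-239) = ((440 - 245) + (-7161 + 116281)*(-146719 - 103129)) - 393*(-239) = (195 + 109120*(-249848)) + 93927 = (195 - 27263413760) + 93927 = -27263413565 + 93927 = -27263319638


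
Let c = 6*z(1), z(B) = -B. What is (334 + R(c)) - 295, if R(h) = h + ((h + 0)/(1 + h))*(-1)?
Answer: 159/5 ≈ 31.800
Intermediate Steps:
c = -6 (c = 6*(-1*1) = 6*(-1) = -6)
R(h) = h - h/(1 + h) (R(h) = h + (h/(1 + h))*(-1) = h - h/(1 + h))
(334 + R(c)) - 295 = (334 + (-6)²/(1 - 6)) - 295 = (334 + 36/(-5)) - 295 = (334 + 36*(-⅕)) - 295 = (334 - 36/5) - 295 = 1634/5 - 295 = 159/5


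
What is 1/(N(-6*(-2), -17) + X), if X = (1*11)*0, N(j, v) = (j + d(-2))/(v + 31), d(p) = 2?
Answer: 1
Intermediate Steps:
N(j, v) = (2 + j)/(31 + v) (N(j, v) = (j + 2)/(v + 31) = (2 + j)/(31 + v))
X = 0 (X = 11*0 = 0)
1/(N(-6*(-2), -17) + X) = 1/((2 - 6*(-2))/(31 - 17) + 0) = 1/((2 + 12)/14 + 0) = 1/((1/14)*14 + 0) = 1/(1 + 0) = 1/1 = 1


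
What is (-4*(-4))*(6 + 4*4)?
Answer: 352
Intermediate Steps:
(-4*(-4))*(6 + 4*4) = 16*(6 + 16) = 16*22 = 352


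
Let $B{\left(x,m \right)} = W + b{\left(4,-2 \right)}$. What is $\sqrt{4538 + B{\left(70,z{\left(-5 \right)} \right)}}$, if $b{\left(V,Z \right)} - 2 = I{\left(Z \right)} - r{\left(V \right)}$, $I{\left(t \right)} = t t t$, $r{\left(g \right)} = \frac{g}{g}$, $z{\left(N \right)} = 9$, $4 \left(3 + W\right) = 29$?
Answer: $\frac{\sqrt{18141}}{2} \approx 67.344$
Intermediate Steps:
$W = \frac{17}{4}$ ($W = -3 + \frac{1}{4} \cdot 29 = -3 + \frac{29}{4} = \frac{17}{4} \approx 4.25$)
$r{\left(g \right)} = 1$
$I{\left(t \right)} = t^{3}$ ($I{\left(t \right)} = t^{2} t = t^{3}$)
$b{\left(V,Z \right)} = 1 + Z^{3}$ ($b{\left(V,Z \right)} = 2 + \left(Z^{3} - 1\right) = 2 + \left(-1 + Z^{3}\right) = 1 + Z^{3}$)
$B{\left(x,m \right)} = - \frac{11}{4}$ ($B{\left(x,m \right)} = \frac{17}{4} + \left(1 + \left(-2\right)^{3}\right) = \frac{17}{4} + \left(1 - 8\right) = \frac{17}{4} - 7 = - \frac{11}{4}$)
$\sqrt{4538 + B{\left(70,z{\left(-5 \right)} \right)}} = \sqrt{4538 - \frac{11}{4}} = \sqrt{\frac{18141}{4}} = \frac{\sqrt{18141}}{2}$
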